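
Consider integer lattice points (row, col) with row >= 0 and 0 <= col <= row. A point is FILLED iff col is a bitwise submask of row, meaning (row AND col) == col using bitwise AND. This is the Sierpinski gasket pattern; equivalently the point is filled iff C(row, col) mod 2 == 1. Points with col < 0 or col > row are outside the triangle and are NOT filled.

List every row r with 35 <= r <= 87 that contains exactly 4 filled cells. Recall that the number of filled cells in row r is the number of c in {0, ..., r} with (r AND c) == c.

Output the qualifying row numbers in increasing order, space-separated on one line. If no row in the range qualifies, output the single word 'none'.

Answer: 36 40 48 65 66 68 72 80

Derivation:
Row r has 2^popcount(r) filled cells, so we need popcount(r) = log2(4) = 2.
Scan r = 35..87 and keep those with exactly 2 one-bits:
r=35=100011 popcount=3 -> skip
r=36=100100 popcount=2 -> KEEP
r=37=100101 popcount=3 -> skip
r=38=100110 popcount=3 -> skip
r=39=100111 popcount=4 -> skip
r=40=101000 popcount=2 -> KEEP
r=41=101001 popcount=3 -> skip
r=42=101010 popcount=3 -> skip
r=43=101011 popcount=4 -> skip
r=44=101100 popcount=3 -> skip
r=45=101101 popcount=4 -> skip
r=46=101110 popcount=4 -> skip
r=47=101111 popcount=5 -> skip
r=48=110000 popcount=2 -> KEEP
r=49=110001 popcount=3 -> skip
r=50=110010 popcount=3 -> skip
r=51=110011 popcount=4 -> skip
r=52=110100 popcount=3 -> skip
r=53=110101 popcount=4 -> skip
r=54=110110 popcount=4 -> skip
r=55=110111 popcount=5 -> skip
r=56=111000 popcount=3 -> skip
r=57=111001 popcount=4 -> skip
r=58=111010 popcount=4 -> skip
r=59=111011 popcount=5 -> skip
r=60=111100 popcount=4 -> skip
r=61=111101 popcount=5 -> skip
r=62=111110 popcount=5 -> skip
r=63=111111 popcount=6 -> skip
r=64=1000000 popcount=1 -> skip
r=65=1000001 popcount=2 -> KEEP
r=66=1000010 popcount=2 -> KEEP
r=67=1000011 popcount=3 -> skip
r=68=1000100 popcount=2 -> KEEP
r=69=1000101 popcount=3 -> skip
r=70=1000110 popcount=3 -> skip
r=71=1000111 popcount=4 -> skip
r=72=1001000 popcount=2 -> KEEP
r=73=1001001 popcount=3 -> skip
r=74=1001010 popcount=3 -> skip
r=75=1001011 popcount=4 -> skip
r=76=1001100 popcount=3 -> skip
r=77=1001101 popcount=4 -> skip
r=78=1001110 popcount=4 -> skip
r=79=1001111 popcount=5 -> skip
r=80=1010000 popcount=2 -> KEEP
r=81=1010001 popcount=3 -> skip
r=82=1010010 popcount=3 -> skip
r=83=1010011 popcount=4 -> skip
r=84=1010100 popcount=3 -> skip
r=85=1010101 popcount=4 -> skip
r=86=1010110 popcount=4 -> skip
r=87=1010111 popcount=5 -> skip
Kept rows: 36 40 48 65 66 68 72 80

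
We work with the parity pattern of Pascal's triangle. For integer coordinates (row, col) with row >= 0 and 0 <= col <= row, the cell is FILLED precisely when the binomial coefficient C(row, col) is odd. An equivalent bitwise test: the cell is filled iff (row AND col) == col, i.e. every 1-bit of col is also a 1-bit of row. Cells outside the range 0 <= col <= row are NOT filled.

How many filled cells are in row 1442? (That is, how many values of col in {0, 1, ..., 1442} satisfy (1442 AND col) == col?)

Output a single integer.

Answer: 32

Derivation:
1442 in binary = 10110100010
popcount(1442) = number of 1-bits in 10110100010 = 5
A col c satisfies (1442 AND c) == c iff every set bit of c is also set in 1442; each of the 5 set bits of 1442 can independently be on or off in c.
count = 2^5 = 32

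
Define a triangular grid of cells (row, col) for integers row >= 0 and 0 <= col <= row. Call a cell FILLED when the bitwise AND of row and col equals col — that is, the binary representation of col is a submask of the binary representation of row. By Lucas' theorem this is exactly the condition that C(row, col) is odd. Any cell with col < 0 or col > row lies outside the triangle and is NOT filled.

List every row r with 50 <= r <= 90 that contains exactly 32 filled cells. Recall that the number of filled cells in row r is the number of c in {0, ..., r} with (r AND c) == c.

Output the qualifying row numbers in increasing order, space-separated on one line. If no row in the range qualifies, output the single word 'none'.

Answer: 55 59 61 62 79 87

Derivation:
Row r has 2^popcount(r) filled cells, so we need popcount(r) = log2(32) = 5.
Scan r = 50..90 and keep those with exactly 5 one-bits:
r=50=110010 popcount=3 -> skip
r=51=110011 popcount=4 -> skip
r=52=110100 popcount=3 -> skip
r=53=110101 popcount=4 -> skip
r=54=110110 popcount=4 -> skip
r=55=110111 popcount=5 -> KEEP
r=56=111000 popcount=3 -> skip
r=57=111001 popcount=4 -> skip
r=58=111010 popcount=4 -> skip
r=59=111011 popcount=5 -> KEEP
r=60=111100 popcount=4 -> skip
r=61=111101 popcount=5 -> KEEP
r=62=111110 popcount=5 -> KEEP
r=63=111111 popcount=6 -> skip
r=64=1000000 popcount=1 -> skip
r=65=1000001 popcount=2 -> skip
r=66=1000010 popcount=2 -> skip
r=67=1000011 popcount=3 -> skip
r=68=1000100 popcount=2 -> skip
r=69=1000101 popcount=3 -> skip
r=70=1000110 popcount=3 -> skip
r=71=1000111 popcount=4 -> skip
r=72=1001000 popcount=2 -> skip
r=73=1001001 popcount=3 -> skip
r=74=1001010 popcount=3 -> skip
r=75=1001011 popcount=4 -> skip
r=76=1001100 popcount=3 -> skip
r=77=1001101 popcount=4 -> skip
r=78=1001110 popcount=4 -> skip
r=79=1001111 popcount=5 -> KEEP
r=80=1010000 popcount=2 -> skip
r=81=1010001 popcount=3 -> skip
r=82=1010010 popcount=3 -> skip
r=83=1010011 popcount=4 -> skip
r=84=1010100 popcount=3 -> skip
r=85=1010101 popcount=4 -> skip
r=86=1010110 popcount=4 -> skip
r=87=1010111 popcount=5 -> KEEP
r=88=1011000 popcount=3 -> skip
r=89=1011001 popcount=4 -> skip
r=90=1011010 popcount=4 -> skip
Kept rows: 55 59 61 62 79 87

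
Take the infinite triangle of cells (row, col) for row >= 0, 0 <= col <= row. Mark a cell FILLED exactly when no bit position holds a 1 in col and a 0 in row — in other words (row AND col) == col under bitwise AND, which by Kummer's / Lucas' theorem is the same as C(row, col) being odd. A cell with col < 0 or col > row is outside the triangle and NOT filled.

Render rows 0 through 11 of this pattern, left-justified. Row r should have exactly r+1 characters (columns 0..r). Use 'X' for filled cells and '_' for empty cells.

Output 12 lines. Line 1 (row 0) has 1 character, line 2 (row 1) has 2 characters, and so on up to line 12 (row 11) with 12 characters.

r0=0: X
r1=1: XX
r2=10: X_X
r3=11: XXXX
r4=100: X___X
r5=101: XX__XX
r6=110: X_X_X_X
r7=111: XXXXXXXX
r8=1000: X_______X
r9=1001: XX______XX
r10=1010: X_X_____X_X
r11=1011: XXXX____XXXX

Answer: X
XX
X_X
XXXX
X___X
XX__XX
X_X_X_X
XXXXXXXX
X_______X
XX______XX
X_X_____X_X
XXXX____XXXX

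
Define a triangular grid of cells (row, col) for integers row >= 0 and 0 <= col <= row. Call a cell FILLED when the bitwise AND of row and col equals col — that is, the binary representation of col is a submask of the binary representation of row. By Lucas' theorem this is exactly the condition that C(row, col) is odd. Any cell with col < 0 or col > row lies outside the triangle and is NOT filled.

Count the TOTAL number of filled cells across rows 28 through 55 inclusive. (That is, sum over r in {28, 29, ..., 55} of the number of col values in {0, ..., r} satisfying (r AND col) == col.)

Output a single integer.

r28=11100 pc3: +8 =8
r29=11101 pc4: +16 =24
r30=11110 pc4: +16 =40
r31=11111 pc5: +32 =72
r32=100000 pc1: +2 =74
r33=100001 pc2: +4 =78
r34=100010 pc2: +4 =82
r35=100011 pc3: +8 =90
r36=100100 pc2: +4 =94
r37=100101 pc3: +8 =102
r38=100110 pc3: +8 =110
r39=100111 pc4: +16 =126
r40=101000 pc2: +4 =130
r41=101001 pc3: +8 =138
r42=101010 pc3: +8 =146
r43=101011 pc4: +16 =162
r44=101100 pc3: +8 =170
r45=101101 pc4: +16 =186
r46=101110 pc4: +16 =202
r47=101111 pc5: +32 =234
r48=110000 pc2: +4 =238
r49=110001 pc3: +8 =246
r50=110010 pc3: +8 =254
r51=110011 pc4: +16 =270
r52=110100 pc3: +8 =278
r53=110101 pc4: +16 =294
r54=110110 pc4: +16 =310
r55=110111 pc5: +32 =342

Answer: 342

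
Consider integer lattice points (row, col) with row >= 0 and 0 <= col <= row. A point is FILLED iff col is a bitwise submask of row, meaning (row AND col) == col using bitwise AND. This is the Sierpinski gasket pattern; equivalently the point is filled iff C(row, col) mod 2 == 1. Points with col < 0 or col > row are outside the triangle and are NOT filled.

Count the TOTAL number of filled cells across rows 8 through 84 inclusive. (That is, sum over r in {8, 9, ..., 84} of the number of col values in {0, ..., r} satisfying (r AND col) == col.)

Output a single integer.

r8=1000 pc1: +2 =2
r9=1001 pc2: +4 =6
r10=1010 pc2: +4 =10
r11=1011 pc3: +8 =18
r12=1100 pc2: +4 =22
r13=1101 pc3: +8 =30
r14=1110 pc3: +8 =38
r15=1111 pc4: +16 =54
r16=10000 pc1: +2 =56
r17=10001 pc2: +4 =60
r18=10010 pc2: +4 =64
r19=10011 pc3: +8 =72
r20=10100 pc2: +4 =76
r21=10101 pc3: +8 =84
r22=10110 pc3: +8 =92
r23=10111 pc4: +16 =108
r24=11000 pc2: +4 =112
r25=11001 pc3: +8 =120
r26=11010 pc3: +8 =128
r27=11011 pc4: +16 =144
r28=11100 pc3: +8 =152
r29=11101 pc4: +16 =168
r30=11110 pc4: +16 =184
r31=11111 pc5: +32 =216
r32=100000 pc1: +2 =218
r33=100001 pc2: +4 =222
r34=100010 pc2: +4 =226
r35=100011 pc3: +8 =234
r36=100100 pc2: +4 =238
r37=100101 pc3: +8 =246
r38=100110 pc3: +8 =254
r39=100111 pc4: +16 =270
r40=101000 pc2: +4 =274
r41=101001 pc3: +8 =282
r42=101010 pc3: +8 =290
r43=101011 pc4: +16 =306
r44=101100 pc3: +8 =314
r45=101101 pc4: +16 =330
r46=101110 pc4: +16 =346
r47=101111 pc5: +32 =378
r48=110000 pc2: +4 =382
r49=110001 pc3: +8 =390
r50=110010 pc3: +8 =398
r51=110011 pc4: +16 =414
r52=110100 pc3: +8 =422
r53=110101 pc4: +16 =438
r54=110110 pc4: +16 =454
r55=110111 pc5: +32 =486
r56=111000 pc3: +8 =494
r57=111001 pc4: +16 =510
r58=111010 pc4: +16 =526
r59=111011 pc5: +32 =558
r60=111100 pc4: +16 =574
r61=111101 pc5: +32 =606
r62=111110 pc5: +32 =638
r63=111111 pc6: +64 =702
r64=1000000 pc1: +2 =704
r65=1000001 pc2: +4 =708
r66=1000010 pc2: +4 =712
r67=1000011 pc3: +8 =720
r68=1000100 pc2: +4 =724
r69=1000101 pc3: +8 =732
r70=1000110 pc3: +8 =740
r71=1000111 pc4: +16 =756
r72=1001000 pc2: +4 =760
r73=1001001 pc3: +8 =768
r74=1001010 pc3: +8 =776
r75=1001011 pc4: +16 =792
r76=1001100 pc3: +8 =800
r77=1001101 pc4: +16 =816
r78=1001110 pc4: +16 =832
r79=1001111 pc5: +32 =864
r80=1010000 pc2: +4 =868
r81=1010001 pc3: +8 =876
r82=1010010 pc3: +8 =884
r83=1010011 pc4: +16 =900
r84=1010100 pc3: +8 =908

Answer: 908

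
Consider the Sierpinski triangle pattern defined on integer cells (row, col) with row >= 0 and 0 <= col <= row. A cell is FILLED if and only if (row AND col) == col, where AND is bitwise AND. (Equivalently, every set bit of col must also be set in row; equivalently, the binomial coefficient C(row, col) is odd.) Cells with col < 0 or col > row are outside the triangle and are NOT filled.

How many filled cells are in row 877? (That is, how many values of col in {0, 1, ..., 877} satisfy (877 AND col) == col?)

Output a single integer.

877 in binary = 1101101101
popcount(877) = number of 1-bits in 1101101101 = 7
A col c satisfies (877 AND c) == c iff every set bit of c is also set in 877; each of the 7 set bits of 877 can independently be on or off in c.
count = 2^7 = 128

Answer: 128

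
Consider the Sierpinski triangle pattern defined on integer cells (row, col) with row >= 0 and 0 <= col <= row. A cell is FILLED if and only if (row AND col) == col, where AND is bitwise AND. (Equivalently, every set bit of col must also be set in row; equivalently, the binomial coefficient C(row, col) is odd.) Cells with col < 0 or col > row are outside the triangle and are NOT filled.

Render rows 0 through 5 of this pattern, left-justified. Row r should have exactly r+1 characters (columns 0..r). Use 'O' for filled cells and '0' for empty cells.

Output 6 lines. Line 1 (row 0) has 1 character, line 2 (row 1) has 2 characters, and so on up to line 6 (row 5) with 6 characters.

Answer: O
OO
O0O
OOOO
O000O
OO00OO

Derivation:
r0=0: O
r1=1: OO
r2=10: O0O
r3=11: OOOO
r4=100: O000O
r5=101: OO00OO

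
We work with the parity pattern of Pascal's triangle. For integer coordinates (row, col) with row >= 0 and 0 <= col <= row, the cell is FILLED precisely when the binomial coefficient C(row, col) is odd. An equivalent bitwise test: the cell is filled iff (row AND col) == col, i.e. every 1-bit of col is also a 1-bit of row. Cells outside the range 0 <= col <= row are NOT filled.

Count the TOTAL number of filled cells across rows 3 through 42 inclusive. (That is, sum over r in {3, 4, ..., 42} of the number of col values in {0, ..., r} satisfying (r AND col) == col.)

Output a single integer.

Answer: 312

Derivation:
r3=11 pc2: +4 =4
r4=100 pc1: +2 =6
r5=101 pc2: +4 =10
r6=110 pc2: +4 =14
r7=111 pc3: +8 =22
r8=1000 pc1: +2 =24
r9=1001 pc2: +4 =28
r10=1010 pc2: +4 =32
r11=1011 pc3: +8 =40
r12=1100 pc2: +4 =44
r13=1101 pc3: +8 =52
r14=1110 pc3: +8 =60
r15=1111 pc4: +16 =76
r16=10000 pc1: +2 =78
r17=10001 pc2: +4 =82
r18=10010 pc2: +4 =86
r19=10011 pc3: +8 =94
r20=10100 pc2: +4 =98
r21=10101 pc3: +8 =106
r22=10110 pc3: +8 =114
r23=10111 pc4: +16 =130
r24=11000 pc2: +4 =134
r25=11001 pc3: +8 =142
r26=11010 pc3: +8 =150
r27=11011 pc4: +16 =166
r28=11100 pc3: +8 =174
r29=11101 pc4: +16 =190
r30=11110 pc4: +16 =206
r31=11111 pc5: +32 =238
r32=100000 pc1: +2 =240
r33=100001 pc2: +4 =244
r34=100010 pc2: +4 =248
r35=100011 pc3: +8 =256
r36=100100 pc2: +4 =260
r37=100101 pc3: +8 =268
r38=100110 pc3: +8 =276
r39=100111 pc4: +16 =292
r40=101000 pc2: +4 =296
r41=101001 pc3: +8 =304
r42=101010 pc3: +8 =312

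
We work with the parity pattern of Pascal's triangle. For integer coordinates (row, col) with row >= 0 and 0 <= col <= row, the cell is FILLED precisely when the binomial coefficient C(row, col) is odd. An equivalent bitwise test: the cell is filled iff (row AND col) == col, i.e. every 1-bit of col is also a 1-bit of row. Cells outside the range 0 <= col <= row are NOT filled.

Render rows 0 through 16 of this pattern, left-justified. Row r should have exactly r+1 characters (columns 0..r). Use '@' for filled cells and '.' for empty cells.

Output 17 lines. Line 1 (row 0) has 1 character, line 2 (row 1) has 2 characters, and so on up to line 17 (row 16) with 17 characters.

Answer: @
@@
@.@
@@@@
@...@
@@..@@
@.@.@.@
@@@@@@@@
@.......@
@@......@@
@.@.....@.@
@@@@....@@@@
@...@...@...@
@@..@@..@@..@@
@.@.@.@.@.@.@.@
@@@@@@@@@@@@@@@@
@...............@

Derivation:
r0=0: @
r1=1: @@
r2=10: @.@
r3=11: @@@@
r4=100: @...@
r5=101: @@..@@
r6=110: @.@.@.@
r7=111: @@@@@@@@
r8=1000: @.......@
r9=1001: @@......@@
r10=1010: @.@.....@.@
r11=1011: @@@@....@@@@
r12=1100: @...@...@...@
r13=1101: @@..@@..@@..@@
r14=1110: @.@.@.@.@.@.@.@
r15=1111: @@@@@@@@@@@@@@@@
r16=10000: @...............@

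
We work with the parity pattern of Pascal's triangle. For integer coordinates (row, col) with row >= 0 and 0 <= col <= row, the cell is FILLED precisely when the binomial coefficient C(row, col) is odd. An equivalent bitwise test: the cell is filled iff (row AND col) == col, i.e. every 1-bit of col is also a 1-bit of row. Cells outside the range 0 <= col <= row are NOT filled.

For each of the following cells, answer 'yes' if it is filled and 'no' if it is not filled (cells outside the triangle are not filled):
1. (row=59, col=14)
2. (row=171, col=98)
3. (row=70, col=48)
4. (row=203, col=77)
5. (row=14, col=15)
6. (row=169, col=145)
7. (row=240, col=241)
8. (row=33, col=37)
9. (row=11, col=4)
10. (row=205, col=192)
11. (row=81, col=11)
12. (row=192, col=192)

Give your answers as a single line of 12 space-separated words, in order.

(59,14): row=0b111011, col=0b1110, row AND col = 0b1010 = 10; 10 != 14 -> empty
(171,98): row=0b10101011, col=0b1100010, row AND col = 0b100010 = 34; 34 != 98 -> empty
(70,48): row=0b1000110, col=0b110000, row AND col = 0b0 = 0; 0 != 48 -> empty
(203,77): row=0b11001011, col=0b1001101, row AND col = 0b1001001 = 73; 73 != 77 -> empty
(14,15): col outside [0, 14] -> not filled
(169,145): row=0b10101001, col=0b10010001, row AND col = 0b10000001 = 129; 129 != 145 -> empty
(240,241): col outside [0, 240] -> not filled
(33,37): col outside [0, 33] -> not filled
(11,4): row=0b1011, col=0b100, row AND col = 0b0 = 0; 0 != 4 -> empty
(205,192): row=0b11001101, col=0b11000000, row AND col = 0b11000000 = 192; 192 == 192 -> filled
(81,11): row=0b1010001, col=0b1011, row AND col = 0b1 = 1; 1 != 11 -> empty
(192,192): row=0b11000000, col=0b11000000, row AND col = 0b11000000 = 192; 192 == 192 -> filled

Answer: no no no no no no no no no yes no yes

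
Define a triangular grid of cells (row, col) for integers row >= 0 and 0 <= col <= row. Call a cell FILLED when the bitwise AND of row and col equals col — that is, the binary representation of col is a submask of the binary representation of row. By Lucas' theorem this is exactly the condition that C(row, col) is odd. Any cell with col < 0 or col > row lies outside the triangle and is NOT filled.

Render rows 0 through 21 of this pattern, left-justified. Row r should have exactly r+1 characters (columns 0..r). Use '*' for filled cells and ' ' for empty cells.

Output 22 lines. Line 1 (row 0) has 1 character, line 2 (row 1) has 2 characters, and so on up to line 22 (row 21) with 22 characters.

r0=0: *
r1=1: **
r2=10: * *
r3=11: ****
r4=100: *   *
r5=101: **  **
r6=110: * * * *
r7=111: ********
r8=1000: *       *
r9=1001: **      **
r10=1010: * *     * *
r11=1011: ****    ****
r12=1100: *   *   *   *
r13=1101: **  **  **  **
r14=1110: * * * * * * * *
r15=1111: ****************
r16=10000: *               *
r17=10001: **              **
r18=10010: * *             * *
r19=10011: ****            ****
r20=10100: *   *           *   *
r21=10101: **  **          **  **

Answer: *
**
* *
****
*   *
**  **
* * * *
********
*       *
**      **
* *     * *
****    ****
*   *   *   *
**  **  **  **
* * * * * * * *
****************
*               *
**              **
* *             * *
****            ****
*   *           *   *
**  **          **  **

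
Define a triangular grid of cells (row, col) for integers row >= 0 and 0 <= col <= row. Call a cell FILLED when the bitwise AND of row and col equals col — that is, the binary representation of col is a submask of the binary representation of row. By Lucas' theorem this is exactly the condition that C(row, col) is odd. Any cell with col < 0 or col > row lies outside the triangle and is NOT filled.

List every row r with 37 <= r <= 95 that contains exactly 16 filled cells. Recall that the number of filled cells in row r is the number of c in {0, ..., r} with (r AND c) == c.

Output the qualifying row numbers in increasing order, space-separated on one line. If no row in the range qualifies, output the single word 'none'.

Answer: 39 43 45 46 51 53 54 57 58 60 71 75 77 78 83 85 86 89 90 92

Derivation:
Row r has 2^popcount(r) filled cells, so we need popcount(r) = log2(16) = 4.
Scan r = 37..95 and keep those with exactly 4 one-bits:
r=37=100101 popcount=3 -> skip
r=38=100110 popcount=3 -> skip
r=39=100111 popcount=4 -> KEEP
r=40=101000 popcount=2 -> skip
r=41=101001 popcount=3 -> skip
r=42=101010 popcount=3 -> skip
r=43=101011 popcount=4 -> KEEP
r=44=101100 popcount=3 -> skip
r=45=101101 popcount=4 -> KEEP
r=46=101110 popcount=4 -> KEEP
r=47=101111 popcount=5 -> skip
r=48=110000 popcount=2 -> skip
r=49=110001 popcount=3 -> skip
r=50=110010 popcount=3 -> skip
r=51=110011 popcount=4 -> KEEP
r=52=110100 popcount=3 -> skip
r=53=110101 popcount=4 -> KEEP
r=54=110110 popcount=4 -> KEEP
r=55=110111 popcount=5 -> skip
r=56=111000 popcount=3 -> skip
r=57=111001 popcount=4 -> KEEP
r=58=111010 popcount=4 -> KEEP
r=59=111011 popcount=5 -> skip
r=60=111100 popcount=4 -> KEEP
r=61=111101 popcount=5 -> skip
r=62=111110 popcount=5 -> skip
r=63=111111 popcount=6 -> skip
r=64=1000000 popcount=1 -> skip
r=65=1000001 popcount=2 -> skip
r=66=1000010 popcount=2 -> skip
r=67=1000011 popcount=3 -> skip
r=68=1000100 popcount=2 -> skip
r=69=1000101 popcount=3 -> skip
r=70=1000110 popcount=3 -> skip
r=71=1000111 popcount=4 -> KEEP
r=72=1001000 popcount=2 -> skip
r=73=1001001 popcount=3 -> skip
r=74=1001010 popcount=3 -> skip
r=75=1001011 popcount=4 -> KEEP
r=76=1001100 popcount=3 -> skip
r=77=1001101 popcount=4 -> KEEP
r=78=1001110 popcount=4 -> KEEP
r=79=1001111 popcount=5 -> skip
r=80=1010000 popcount=2 -> skip
r=81=1010001 popcount=3 -> skip
r=82=1010010 popcount=3 -> skip
r=83=1010011 popcount=4 -> KEEP
r=84=1010100 popcount=3 -> skip
r=85=1010101 popcount=4 -> KEEP
r=86=1010110 popcount=4 -> KEEP
r=87=1010111 popcount=5 -> skip
r=88=1011000 popcount=3 -> skip
r=89=1011001 popcount=4 -> KEEP
r=90=1011010 popcount=4 -> KEEP
r=91=1011011 popcount=5 -> skip
r=92=1011100 popcount=4 -> KEEP
r=93=1011101 popcount=5 -> skip
r=94=1011110 popcount=5 -> skip
r=95=1011111 popcount=6 -> skip
Kept rows: 39 43 45 46 51 53 54 57 58 60 71 75 77 78 83 85 86 89 90 92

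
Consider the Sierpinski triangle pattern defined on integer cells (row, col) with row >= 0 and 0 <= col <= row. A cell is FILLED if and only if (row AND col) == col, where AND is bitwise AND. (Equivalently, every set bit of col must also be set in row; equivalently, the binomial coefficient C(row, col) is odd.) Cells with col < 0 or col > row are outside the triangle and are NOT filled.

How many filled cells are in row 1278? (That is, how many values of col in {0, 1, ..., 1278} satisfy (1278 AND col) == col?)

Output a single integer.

Answer: 256

Derivation:
1278 in binary = 10011111110
popcount(1278) = number of 1-bits in 10011111110 = 8
A col c satisfies (1278 AND c) == c iff every set bit of c is also set in 1278; each of the 8 set bits of 1278 can independently be on or off in c.
count = 2^8 = 256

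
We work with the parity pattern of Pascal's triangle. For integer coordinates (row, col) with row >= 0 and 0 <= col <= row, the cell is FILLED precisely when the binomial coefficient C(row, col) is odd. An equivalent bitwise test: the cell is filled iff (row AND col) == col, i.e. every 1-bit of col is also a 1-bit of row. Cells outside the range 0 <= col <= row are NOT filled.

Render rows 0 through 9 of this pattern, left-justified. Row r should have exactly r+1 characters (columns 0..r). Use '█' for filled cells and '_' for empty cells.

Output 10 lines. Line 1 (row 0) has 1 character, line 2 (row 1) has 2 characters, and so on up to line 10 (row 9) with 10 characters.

Answer: █
██
█_█
████
█___█
██__██
█_█_█_█
████████
█_______█
██______██

Derivation:
r0=0: █
r1=1: ██
r2=10: █_█
r3=11: ████
r4=100: █___█
r5=101: ██__██
r6=110: █_█_█_█
r7=111: ████████
r8=1000: █_______█
r9=1001: ██______██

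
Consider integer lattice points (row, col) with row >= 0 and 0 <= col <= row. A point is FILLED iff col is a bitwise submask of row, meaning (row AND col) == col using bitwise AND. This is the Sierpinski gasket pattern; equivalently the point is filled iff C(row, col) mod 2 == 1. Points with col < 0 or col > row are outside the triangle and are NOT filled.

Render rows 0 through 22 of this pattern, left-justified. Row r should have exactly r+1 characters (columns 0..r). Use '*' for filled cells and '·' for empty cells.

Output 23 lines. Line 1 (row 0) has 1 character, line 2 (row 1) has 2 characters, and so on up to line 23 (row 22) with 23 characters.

r0=0: *
r1=1: **
r2=10: *·*
r3=11: ****
r4=100: *···*
r5=101: **··**
r6=110: *·*·*·*
r7=111: ********
r8=1000: *·······*
r9=1001: **······**
r10=1010: *·*·····*·*
r11=1011: ****····****
r12=1100: *···*···*···*
r13=1101: **··**··**··**
r14=1110: *·*·*·*·*·*·*·*
r15=1111: ****************
r16=10000: *···············*
r17=10001: **··············**
r18=10010: *·*·············*·*
r19=10011: ****············****
r20=10100: *···*···········*···*
r21=10101: **··**··········**··**
r22=10110: *·*·*·*·········*·*·*·*

Answer: *
**
*·*
****
*···*
**··**
*·*·*·*
********
*·······*
**······**
*·*·····*·*
****····****
*···*···*···*
**··**··**··**
*·*·*·*·*·*·*·*
****************
*···············*
**··············**
*·*·············*·*
****············****
*···*···········*···*
**··**··········**··**
*·*·*·*·········*·*·*·*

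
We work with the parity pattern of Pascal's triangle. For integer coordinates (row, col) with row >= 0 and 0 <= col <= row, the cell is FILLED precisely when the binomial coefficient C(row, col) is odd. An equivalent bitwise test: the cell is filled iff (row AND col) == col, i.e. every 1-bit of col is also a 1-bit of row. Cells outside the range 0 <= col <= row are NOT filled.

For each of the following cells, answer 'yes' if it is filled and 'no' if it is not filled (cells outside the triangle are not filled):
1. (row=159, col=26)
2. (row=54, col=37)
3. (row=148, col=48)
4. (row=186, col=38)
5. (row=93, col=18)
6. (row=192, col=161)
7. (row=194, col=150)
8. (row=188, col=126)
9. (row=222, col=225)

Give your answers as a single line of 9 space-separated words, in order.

(159,26): row=0b10011111, col=0b11010, row AND col = 0b11010 = 26; 26 == 26 -> filled
(54,37): row=0b110110, col=0b100101, row AND col = 0b100100 = 36; 36 != 37 -> empty
(148,48): row=0b10010100, col=0b110000, row AND col = 0b10000 = 16; 16 != 48 -> empty
(186,38): row=0b10111010, col=0b100110, row AND col = 0b100010 = 34; 34 != 38 -> empty
(93,18): row=0b1011101, col=0b10010, row AND col = 0b10000 = 16; 16 != 18 -> empty
(192,161): row=0b11000000, col=0b10100001, row AND col = 0b10000000 = 128; 128 != 161 -> empty
(194,150): row=0b11000010, col=0b10010110, row AND col = 0b10000010 = 130; 130 != 150 -> empty
(188,126): row=0b10111100, col=0b1111110, row AND col = 0b111100 = 60; 60 != 126 -> empty
(222,225): col outside [0, 222] -> not filled

Answer: yes no no no no no no no no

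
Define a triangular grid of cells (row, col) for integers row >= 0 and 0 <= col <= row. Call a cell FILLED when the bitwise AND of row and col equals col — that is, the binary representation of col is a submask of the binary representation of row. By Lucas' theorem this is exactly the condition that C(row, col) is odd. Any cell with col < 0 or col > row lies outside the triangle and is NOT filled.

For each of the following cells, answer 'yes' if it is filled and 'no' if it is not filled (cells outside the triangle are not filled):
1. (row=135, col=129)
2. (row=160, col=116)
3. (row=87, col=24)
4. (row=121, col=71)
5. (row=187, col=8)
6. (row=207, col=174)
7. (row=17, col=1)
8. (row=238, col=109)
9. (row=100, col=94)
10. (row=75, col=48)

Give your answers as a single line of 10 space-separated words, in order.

Answer: yes no no no yes no yes no no no

Derivation:
(135,129): row=0b10000111, col=0b10000001, row AND col = 0b10000001 = 129; 129 == 129 -> filled
(160,116): row=0b10100000, col=0b1110100, row AND col = 0b100000 = 32; 32 != 116 -> empty
(87,24): row=0b1010111, col=0b11000, row AND col = 0b10000 = 16; 16 != 24 -> empty
(121,71): row=0b1111001, col=0b1000111, row AND col = 0b1000001 = 65; 65 != 71 -> empty
(187,8): row=0b10111011, col=0b1000, row AND col = 0b1000 = 8; 8 == 8 -> filled
(207,174): row=0b11001111, col=0b10101110, row AND col = 0b10001110 = 142; 142 != 174 -> empty
(17,1): row=0b10001, col=0b1, row AND col = 0b1 = 1; 1 == 1 -> filled
(238,109): row=0b11101110, col=0b1101101, row AND col = 0b1101100 = 108; 108 != 109 -> empty
(100,94): row=0b1100100, col=0b1011110, row AND col = 0b1000100 = 68; 68 != 94 -> empty
(75,48): row=0b1001011, col=0b110000, row AND col = 0b0 = 0; 0 != 48 -> empty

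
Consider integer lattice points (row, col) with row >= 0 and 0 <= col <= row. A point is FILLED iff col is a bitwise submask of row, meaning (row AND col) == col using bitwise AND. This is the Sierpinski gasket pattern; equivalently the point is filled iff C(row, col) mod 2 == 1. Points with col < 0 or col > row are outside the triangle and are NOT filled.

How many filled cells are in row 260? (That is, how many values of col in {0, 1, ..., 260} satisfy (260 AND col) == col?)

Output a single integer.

260 in binary = 100000100
popcount(260) = number of 1-bits in 100000100 = 2
A col c satisfies (260 AND c) == c iff every set bit of c is also set in 260; each of the 2 set bits of 260 can independently be on or off in c.
count = 2^2 = 4

Answer: 4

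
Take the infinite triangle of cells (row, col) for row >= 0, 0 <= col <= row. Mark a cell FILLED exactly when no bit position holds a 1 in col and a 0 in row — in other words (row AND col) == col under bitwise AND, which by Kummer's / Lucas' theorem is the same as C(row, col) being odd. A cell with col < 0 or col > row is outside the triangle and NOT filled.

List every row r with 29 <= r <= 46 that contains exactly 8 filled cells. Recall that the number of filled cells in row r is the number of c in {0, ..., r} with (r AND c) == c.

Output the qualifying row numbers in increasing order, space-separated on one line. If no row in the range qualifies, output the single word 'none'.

Row r has 2^popcount(r) filled cells, so we need popcount(r) = log2(8) = 3.
Scan r = 29..46 and keep those with exactly 3 one-bits:
r=29=11101 popcount=4 -> skip
r=30=11110 popcount=4 -> skip
r=31=11111 popcount=5 -> skip
r=32=100000 popcount=1 -> skip
r=33=100001 popcount=2 -> skip
r=34=100010 popcount=2 -> skip
r=35=100011 popcount=3 -> KEEP
r=36=100100 popcount=2 -> skip
r=37=100101 popcount=3 -> KEEP
r=38=100110 popcount=3 -> KEEP
r=39=100111 popcount=4 -> skip
r=40=101000 popcount=2 -> skip
r=41=101001 popcount=3 -> KEEP
r=42=101010 popcount=3 -> KEEP
r=43=101011 popcount=4 -> skip
r=44=101100 popcount=3 -> KEEP
r=45=101101 popcount=4 -> skip
r=46=101110 popcount=4 -> skip
Kept rows: 35 37 38 41 42 44

Answer: 35 37 38 41 42 44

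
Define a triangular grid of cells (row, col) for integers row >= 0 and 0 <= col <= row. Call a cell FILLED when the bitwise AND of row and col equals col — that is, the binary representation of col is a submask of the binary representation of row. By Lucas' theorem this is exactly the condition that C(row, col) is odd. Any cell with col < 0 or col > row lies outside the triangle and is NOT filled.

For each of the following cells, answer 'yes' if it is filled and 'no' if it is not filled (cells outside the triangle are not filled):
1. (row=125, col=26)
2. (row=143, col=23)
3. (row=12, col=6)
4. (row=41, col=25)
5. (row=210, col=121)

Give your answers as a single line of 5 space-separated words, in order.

Answer: no no no no no

Derivation:
(125,26): row=0b1111101, col=0b11010, row AND col = 0b11000 = 24; 24 != 26 -> empty
(143,23): row=0b10001111, col=0b10111, row AND col = 0b111 = 7; 7 != 23 -> empty
(12,6): row=0b1100, col=0b110, row AND col = 0b100 = 4; 4 != 6 -> empty
(41,25): row=0b101001, col=0b11001, row AND col = 0b1001 = 9; 9 != 25 -> empty
(210,121): row=0b11010010, col=0b1111001, row AND col = 0b1010000 = 80; 80 != 121 -> empty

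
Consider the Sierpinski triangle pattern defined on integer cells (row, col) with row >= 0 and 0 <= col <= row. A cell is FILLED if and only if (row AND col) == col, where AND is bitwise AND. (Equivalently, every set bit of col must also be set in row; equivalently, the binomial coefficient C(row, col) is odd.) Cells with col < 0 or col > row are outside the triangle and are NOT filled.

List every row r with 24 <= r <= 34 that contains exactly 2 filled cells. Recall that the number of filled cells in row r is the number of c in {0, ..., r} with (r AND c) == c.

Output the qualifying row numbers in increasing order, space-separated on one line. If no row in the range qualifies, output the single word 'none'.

Answer: 32

Derivation:
Row r has 2^popcount(r) filled cells, so we need popcount(r) = log2(2) = 1.
Scan r = 24..34 and keep those with exactly 1 one-bits:
r=24=11000 popcount=2 -> skip
r=25=11001 popcount=3 -> skip
r=26=11010 popcount=3 -> skip
r=27=11011 popcount=4 -> skip
r=28=11100 popcount=3 -> skip
r=29=11101 popcount=4 -> skip
r=30=11110 popcount=4 -> skip
r=31=11111 popcount=5 -> skip
r=32=100000 popcount=1 -> KEEP
r=33=100001 popcount=2 -> skip
r=34=100010 popcount=2 -> skip
Kept rows: 32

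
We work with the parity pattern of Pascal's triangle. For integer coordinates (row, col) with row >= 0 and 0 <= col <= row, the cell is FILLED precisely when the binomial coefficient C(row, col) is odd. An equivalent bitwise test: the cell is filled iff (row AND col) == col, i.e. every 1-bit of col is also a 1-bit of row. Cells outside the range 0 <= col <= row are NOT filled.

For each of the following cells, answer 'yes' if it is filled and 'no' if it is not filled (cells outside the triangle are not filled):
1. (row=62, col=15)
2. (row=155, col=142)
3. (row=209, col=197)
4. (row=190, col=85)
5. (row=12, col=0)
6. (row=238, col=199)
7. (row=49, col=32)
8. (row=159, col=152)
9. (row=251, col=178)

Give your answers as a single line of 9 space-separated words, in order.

(62,15): row=0b111110, col=0b1111, row AND col = 0b1110 = 14; 14 != 15 -> empty
(155,142): row=0b10011011, col=0b10001110, row AND col = 0b10001010 = 138; 138 != 142 -> empty
(209,197): row=0b11010001, col=0b11000101, row AND col = 0b11000001 = 193; 193 != 197 -> empty
(190,85): row=0b10111110, col=0b1010101, row AND col = 0b10100 = 20; 20 != 85 -> empty
(12,0): row=0b1100, col=0b0, row AND col = 0b0 = 0; 0 == 0 -> filled
(238,199): row=0b11101110, col=0b11000111, row AND col = 0b11000110 = 198; 198 != 199 -> empty
(49,32): row=0b110001, col=0b100000, row AND col = 0b100000 = 32; 32 == 32 -> filled
(159,152): row=0b10011111, col=0b10011000, row AND col = 0b10011000 = 152; 152 == 152 -> filled
(251,178): row=0b11111011, col=0b10110010, row AND col = 0b10110010 = 178; 178 == 178 -> filled

Answer: no no no no yes no yes yes yes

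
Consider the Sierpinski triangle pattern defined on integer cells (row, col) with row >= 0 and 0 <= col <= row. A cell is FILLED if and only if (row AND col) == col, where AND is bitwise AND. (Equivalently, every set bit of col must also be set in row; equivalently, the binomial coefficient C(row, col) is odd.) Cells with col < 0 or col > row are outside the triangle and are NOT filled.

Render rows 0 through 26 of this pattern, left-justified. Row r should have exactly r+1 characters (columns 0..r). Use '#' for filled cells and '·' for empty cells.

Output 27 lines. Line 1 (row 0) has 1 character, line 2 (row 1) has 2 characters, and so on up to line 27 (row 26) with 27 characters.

Answer: #
##
#·#
####
#···#
##··##
#·#·#·#
########
#·······#
##······##
#·#·····#·#
####····####
#···#···#···#
##··##··##··##
#·#·#·#·#·#·#·#
################
#···············#
##··············##
#·#·············#·#
####············####
#···#···········#···#
##··##··········##··##
#·#·#·#·········#·#·#·#
########········########
#·······#·······#·······#
##······##······##······##
#·#·····#·#·····#·#·····#·#

Derivation:
r0=0: #
r1=1: ##
r2=10: #·#
r3=11: ####
r4=100: #···#
r5=101: ##··##
r6=110: #·#·#·#
r7=111: ########
r8=1000: #·······#
r9=1001: ##······##
r10=1010: #·#·····#·#
r11=1011: ####····####
r12=1100: #···#···#···#
r13=1101: ##··##··##··##
r14=1110: #·#·#·#·#·#·#·#
r15=1111: ################
r16=10000: #···············#
r17=10001: ##··············##
r18=10010: #·#·············#·#
r19=10011: ####············####
r20=10100: #···#···········#···#
r21=10101: ##··##··········##··##
r22=10110: #·#·#·#·········#·#·#·#
r23=10111: ########········########
r24=11000: #·······#·······#·······#
r25=11001: ##······##······##······##
r26=11010: #·#·····#·#·····#·#·····#·#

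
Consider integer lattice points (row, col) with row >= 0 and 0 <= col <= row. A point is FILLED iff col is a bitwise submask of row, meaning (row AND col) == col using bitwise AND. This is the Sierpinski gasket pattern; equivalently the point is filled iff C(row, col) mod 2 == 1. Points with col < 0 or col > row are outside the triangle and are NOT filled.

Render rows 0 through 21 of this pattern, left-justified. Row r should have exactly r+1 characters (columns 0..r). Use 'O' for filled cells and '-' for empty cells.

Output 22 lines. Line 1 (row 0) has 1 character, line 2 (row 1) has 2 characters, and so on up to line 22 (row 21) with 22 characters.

Answer: O
OO
O-O
OOOO
O---O
OO--OO
O-O-O-O
OOOOOOOO
O-------O
OO------OO
O-O-----O-O
OOOO----OOOO
O---O---O---O
OO--OO--OO--OO
O-O-O-O-O-O-O-O
OOOOOOOOOOOOOOOO
O---------------O
OO--------------OO
O-O-------------O-O
OOOO------------OOOO
O---O-----------O---O
OO--OO----------OO--OO

Derivation:
r0=0: O
r1=1: OO
r2=10: O-O
r3=11: OOOO
r4=100: O---O
r5=101: OO--OO
r6=110: O-O-O-O
r7=111: OOOOOOOO
r8=1000: O-------O
r9=1001: OO------OO
r10=1010: O-O-----O-O
r11=1011: OOOO----OOOO
r12=1100: O---O---O---O
r13=1101: OO--OO--OO--OO
r14=1110: O-O-O-O-O-O-O-O
r15=1111: OOOOOOOOOOOOOOOO
r16=10000: O---------------O
r17=10001: OO--------------OO
r18=10010: O-O-------------O-O
r19=10011: OOOO------------OOOO
r20=10100: O---O-----------O---O
r21=10101: OO--OO----------OO--OO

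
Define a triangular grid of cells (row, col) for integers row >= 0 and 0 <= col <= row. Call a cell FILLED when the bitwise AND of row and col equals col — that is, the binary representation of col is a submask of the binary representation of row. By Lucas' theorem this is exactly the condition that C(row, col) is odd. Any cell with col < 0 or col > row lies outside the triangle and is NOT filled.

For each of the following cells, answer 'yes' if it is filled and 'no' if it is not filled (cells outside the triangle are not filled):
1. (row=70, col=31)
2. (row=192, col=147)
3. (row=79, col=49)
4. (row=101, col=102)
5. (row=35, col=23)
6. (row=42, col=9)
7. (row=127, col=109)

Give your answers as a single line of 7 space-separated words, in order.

Answer: no no no no no no yes

Derivation:
(70,31): row=0b1000110, col=0b11111, row AND col = 0b110 = 6; 6 != 31 -> empty
(192,147): row=0b11000000, col=0b10010011, row AND col = 0b10000000 = 128; 128 != 147 -> empty
(79,49): row=0b1001111, col=0b110001, row AND col = 0b1 = 1; 1 != 49 -> empty
(101,102): col outside [0, 101] -> not filled
(35,23): row=0b100011, col=0b10111, row AND col = 0b11 = 3; 3 != 23 -> empty
(42,9): row=0b101010, col=0b1001, row AND col = 0b1000 = 8; 8 != 9 -> empty
(127,109): row=0b1111111, col=0b1101101, row AND col = 0b1101101 = 109; 109 == 109 -> filled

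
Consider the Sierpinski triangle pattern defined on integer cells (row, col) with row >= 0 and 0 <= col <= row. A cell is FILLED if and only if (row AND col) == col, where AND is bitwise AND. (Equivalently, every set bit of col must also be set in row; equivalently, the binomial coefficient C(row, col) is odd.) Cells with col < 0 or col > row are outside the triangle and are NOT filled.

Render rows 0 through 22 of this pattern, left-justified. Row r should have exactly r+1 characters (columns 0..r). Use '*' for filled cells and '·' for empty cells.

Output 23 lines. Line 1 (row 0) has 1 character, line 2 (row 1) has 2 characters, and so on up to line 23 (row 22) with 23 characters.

Answer: *
**
*·*
****
*···*
**··**
*·*·*·*
********
*·······*
**······**
*·*·····*·*
****····****
*···*···*···*
**··**··**··**
*·*·*·*·*·*·*·*
****************
*···············*
**··············**
*·*·············*·*
****············****
*···*···········*···*
**··**··········**··**
*·*·*·*·········*·*·*·*

Derivation:
r0=0: *
r1=1: **
r2=10: *·*
r3=11: ****
r4=100: *···*
r5=101: **··**
r6=110: *·*·*·*
r7=111: ********
r8=1000: *·······*
r9=1001: **······**
r10=1010: *·*·····*·*
r11=1011: ****····****
r12=1100: *···*···*···*
r13=1101: **··**··**··**
r14=1110: *·*·*·*·*·*·*·*
r15=1111: ****************
r16=10000: *···············*
r17=10001: **··············**
r18=10010: *·*·············*·*
r19=10011: ****············****
r20=10100: *···*···········*···*
r21=10101: **··**··········**··**
r22=10110: *·*·*·*·········*·*·*·*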